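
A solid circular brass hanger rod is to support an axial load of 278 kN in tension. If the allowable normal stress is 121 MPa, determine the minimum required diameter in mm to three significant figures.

Required area A ≥ P/σ_allow = 278000/121 = 2298 mm².
For a solid circular section, d ≥ √(4A/π) = 54.09 mm.

54.1 mm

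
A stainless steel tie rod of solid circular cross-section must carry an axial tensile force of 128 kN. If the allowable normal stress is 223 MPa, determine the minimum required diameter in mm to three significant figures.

27.0 mm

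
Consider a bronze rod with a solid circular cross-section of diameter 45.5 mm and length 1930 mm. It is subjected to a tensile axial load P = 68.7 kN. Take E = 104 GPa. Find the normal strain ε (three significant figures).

4.06e-04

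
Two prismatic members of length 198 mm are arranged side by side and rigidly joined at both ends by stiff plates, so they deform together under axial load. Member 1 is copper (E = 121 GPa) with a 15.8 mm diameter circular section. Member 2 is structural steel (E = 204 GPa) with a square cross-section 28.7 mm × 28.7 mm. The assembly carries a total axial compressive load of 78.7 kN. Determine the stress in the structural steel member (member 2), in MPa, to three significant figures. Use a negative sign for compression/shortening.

-83.7 MPa

A_1 = 196.1 mm².
A_2 = 823.7 mm².
Equal strain + equilibrium ⇒ each member carries load in proportion to AE: A₁E₁ = 23720000 N, A₂E₂ = 168000000 N, ΣAE = 191800000 N.
σ₂ = P·E₂/ΣAE = -78700·204000/191800000 = -83.72 MPa.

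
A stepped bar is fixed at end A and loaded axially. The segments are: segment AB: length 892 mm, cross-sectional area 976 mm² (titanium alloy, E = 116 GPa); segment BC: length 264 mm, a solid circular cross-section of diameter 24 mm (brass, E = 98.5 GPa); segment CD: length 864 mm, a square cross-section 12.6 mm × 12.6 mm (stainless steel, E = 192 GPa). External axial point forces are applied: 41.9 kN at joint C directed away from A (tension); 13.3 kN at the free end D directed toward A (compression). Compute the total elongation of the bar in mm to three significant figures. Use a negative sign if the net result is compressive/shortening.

0.0178 mm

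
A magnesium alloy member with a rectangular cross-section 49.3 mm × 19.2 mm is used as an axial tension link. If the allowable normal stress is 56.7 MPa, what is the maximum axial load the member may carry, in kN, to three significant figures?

53.7 kN

A = 946.6 mm².
P_max = σ_allow · A = 56.7 · 946.6 = 53670 N = 53.67 kN.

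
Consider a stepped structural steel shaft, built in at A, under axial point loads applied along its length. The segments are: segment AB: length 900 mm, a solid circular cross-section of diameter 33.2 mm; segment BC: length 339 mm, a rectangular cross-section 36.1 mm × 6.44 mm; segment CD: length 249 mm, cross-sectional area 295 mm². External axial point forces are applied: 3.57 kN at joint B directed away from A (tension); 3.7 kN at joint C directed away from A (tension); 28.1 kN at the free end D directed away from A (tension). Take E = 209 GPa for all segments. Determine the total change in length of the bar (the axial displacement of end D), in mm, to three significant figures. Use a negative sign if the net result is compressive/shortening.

Internal axial forces (sectioning from the free end, tension +): N_CD = 28.1 kN, N_BC = 31.8 kN, N_AB = 35.37 kN.
A_AB = 865.7 mm².
A_BC = 232.5 mm².
δ_AB = 35370·900/(865.7·209000) = 0.1759 mm
δ_BC = 31800·339/(232.5·209000) = 0.2219 mm
δ_CD = 28100·249/(295·209000) = 0.1135 mm
δ = Σδ_i = 0.5113 mm.

0.511 mm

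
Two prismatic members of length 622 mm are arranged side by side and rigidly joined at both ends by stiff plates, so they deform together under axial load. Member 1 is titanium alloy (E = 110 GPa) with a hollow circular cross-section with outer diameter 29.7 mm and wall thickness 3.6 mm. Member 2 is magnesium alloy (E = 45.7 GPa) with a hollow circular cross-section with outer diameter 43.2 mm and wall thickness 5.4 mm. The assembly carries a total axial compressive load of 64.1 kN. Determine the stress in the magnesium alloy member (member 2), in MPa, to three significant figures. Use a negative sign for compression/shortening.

-47.4 MPa

A_1 = 295.2 mm².
A_2 = 641.3 mm².
Equal strain + equilibrium ⇒ each member carries load in proportion to AE: A₁E₁ = 32470000 N, A₂E₂ = 29310000 N, ΣAE = 61780000 N.
σ₂ = P·E₂/ΣAE = -64100·45700/61780000 = -47.42 MPa.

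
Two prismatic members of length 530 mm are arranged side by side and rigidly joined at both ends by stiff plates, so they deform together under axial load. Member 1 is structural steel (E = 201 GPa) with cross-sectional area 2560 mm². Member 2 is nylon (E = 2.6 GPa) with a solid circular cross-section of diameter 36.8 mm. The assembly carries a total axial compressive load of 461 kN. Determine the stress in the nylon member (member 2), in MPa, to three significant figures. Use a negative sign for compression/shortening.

-2.32 MPa

A_2 = 1064 mm².
Equal strain + equilibrium ⇒ each member carries load in proportion to AE: A₁E₁ = 514600000 N, A₂E₂ = 2765000 N, ΣAE = 517300000 N.
σ₂ = P·E₂/ΣAE = -461000·2600/517300000 = -2.317 MPa.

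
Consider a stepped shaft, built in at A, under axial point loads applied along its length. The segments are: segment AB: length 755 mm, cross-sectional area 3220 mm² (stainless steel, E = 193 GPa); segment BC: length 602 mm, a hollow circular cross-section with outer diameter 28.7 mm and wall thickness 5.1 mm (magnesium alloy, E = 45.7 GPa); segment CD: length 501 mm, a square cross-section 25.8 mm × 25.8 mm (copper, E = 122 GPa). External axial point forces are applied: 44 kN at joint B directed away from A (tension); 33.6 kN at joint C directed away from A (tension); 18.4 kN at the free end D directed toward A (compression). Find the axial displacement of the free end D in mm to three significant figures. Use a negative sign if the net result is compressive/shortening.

0.488 mm

Internal axial forces (sectioning from the free end, tension +): N_CD = -18.4 kN, N_BC = 15.2 kN, N_AB = 59.2 kN.
A_BC = 378.1 mm².
A_CD = 665.6 mm².
δ_AB = 59200·755/(3220·193000) = 0.07192 mm
δ_BC = 15200·602/(378.1·45700) = 0.5295 mm
δ_CD = -18400·501/(665.6·122000) = -0.1135 mm
δ = Σδ_i = 0.4879 mm.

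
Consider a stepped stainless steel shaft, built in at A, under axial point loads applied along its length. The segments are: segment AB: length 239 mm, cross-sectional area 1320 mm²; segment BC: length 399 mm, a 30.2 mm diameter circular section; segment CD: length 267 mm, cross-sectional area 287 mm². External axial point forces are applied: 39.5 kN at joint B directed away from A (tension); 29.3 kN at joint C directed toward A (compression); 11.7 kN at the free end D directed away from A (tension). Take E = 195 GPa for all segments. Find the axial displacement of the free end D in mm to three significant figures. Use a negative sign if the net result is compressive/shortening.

Internal axial forces (sectioning from the free end, tension +): N_CD = 11.7 kN, N_BC = -17.6 kN, N_AB = 21.9 kN.
A_BC = 716.3 mm².
δ_AB = 21900·239/(1320·195000) = 0.02033 mm
δ_BC = -17600·399/(716.3·195000) = -0.05027 mm
δ_CD = 11700·267/(287·195000) = 0.05582 mm
δ = Σδ_i = 0.02588 mm.

0.0259 mm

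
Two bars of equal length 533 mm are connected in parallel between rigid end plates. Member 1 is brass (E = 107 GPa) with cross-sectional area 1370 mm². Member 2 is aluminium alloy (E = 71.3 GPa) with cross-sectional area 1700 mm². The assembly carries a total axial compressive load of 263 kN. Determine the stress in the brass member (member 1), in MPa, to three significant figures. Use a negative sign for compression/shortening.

Equal strain + equilibrium ⇒ each member carries load in proportion to AE: A₁E₁ = 146600000 N, A₂E₂ = 121200000 N, ΣAE = 267800000 N.
σ₁ = P·E₁/ΣAE = -263000·107000/267800000 = -105.1 MPa.

-105 MPa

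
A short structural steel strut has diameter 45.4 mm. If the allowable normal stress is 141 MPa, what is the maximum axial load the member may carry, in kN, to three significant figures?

228 kN

A = 1619 mm².
P_max = σ_allow · A = 141 · 1619 = 228300 N = 228.3 kN.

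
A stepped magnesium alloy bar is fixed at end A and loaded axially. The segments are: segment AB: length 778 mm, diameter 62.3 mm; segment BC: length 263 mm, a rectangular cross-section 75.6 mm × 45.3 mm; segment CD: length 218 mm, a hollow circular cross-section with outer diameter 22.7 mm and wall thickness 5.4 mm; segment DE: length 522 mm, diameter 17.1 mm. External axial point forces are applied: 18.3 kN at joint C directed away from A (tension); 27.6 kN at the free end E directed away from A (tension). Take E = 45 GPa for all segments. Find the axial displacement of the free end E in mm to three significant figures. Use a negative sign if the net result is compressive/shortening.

2.19 mm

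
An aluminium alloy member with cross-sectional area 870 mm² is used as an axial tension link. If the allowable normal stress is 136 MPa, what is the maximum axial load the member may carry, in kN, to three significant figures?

P_max = σ_allow · A = 136 · 870 = 118300 N = 118.3 kN.

118 kN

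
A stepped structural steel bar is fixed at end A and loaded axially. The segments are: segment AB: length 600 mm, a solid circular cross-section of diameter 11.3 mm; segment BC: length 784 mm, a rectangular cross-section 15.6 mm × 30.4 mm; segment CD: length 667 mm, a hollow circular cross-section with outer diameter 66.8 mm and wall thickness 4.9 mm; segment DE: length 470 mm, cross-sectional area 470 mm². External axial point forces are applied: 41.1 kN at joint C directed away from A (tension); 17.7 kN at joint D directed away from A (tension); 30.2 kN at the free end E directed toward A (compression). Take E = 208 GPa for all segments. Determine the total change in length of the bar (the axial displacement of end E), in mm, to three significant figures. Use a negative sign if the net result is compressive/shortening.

Internal axial forces (sectioning from the free end, tension +): N_DE = -30.2 kN, N_CD = -12.5 kN, N_BC = 28.6 kN, N_AB = 28.6 kN.
A_AB = 100.3 mm².
A_BC = 474.2 mm².
A_CD = 952.9 mm².
δ_AB = 28600·600/(100.3·208000) = 0.8226 mm
δ_BC = 28600·784/(474.2·208000) = 0.2273 mm
δ_CD = -12500·667/(952.9·208000) = -0.04207 mm
δ_DE = -30200·470/(470·208000) = -0.1452 mm
δ = Σδ_i = 0.8627 mm.

0.863 mm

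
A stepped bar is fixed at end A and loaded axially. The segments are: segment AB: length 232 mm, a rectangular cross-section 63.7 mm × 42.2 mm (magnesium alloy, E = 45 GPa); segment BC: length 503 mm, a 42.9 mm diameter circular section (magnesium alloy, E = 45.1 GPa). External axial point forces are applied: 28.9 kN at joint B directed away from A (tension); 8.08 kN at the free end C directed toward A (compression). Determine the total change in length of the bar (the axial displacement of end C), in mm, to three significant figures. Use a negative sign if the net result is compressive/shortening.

Internal axial forces (sectioning from the free end, tension +): N_BC = -8.08 kN, N_AB = 20.82 kN.
A_AB = 2688 mm².
A_BC = 1445 mm².
δ_AB = 20820·232/(2688·45000) = 0.03993 mm
δ_BC = -8080·503/(1445·45100) = -0.06234 mm
δ = Σδ_i = -0.02241 mm.

-0.0224 mm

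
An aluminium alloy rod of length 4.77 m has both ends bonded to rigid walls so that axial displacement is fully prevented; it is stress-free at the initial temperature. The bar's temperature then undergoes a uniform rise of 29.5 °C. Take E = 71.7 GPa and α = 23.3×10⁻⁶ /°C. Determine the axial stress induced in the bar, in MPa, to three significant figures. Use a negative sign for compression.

Free thermal expansion αLΔT = 23.3e-6 · 4770 · 29.5 = 3.279 mm.
The walls impose strain ε = −(3.279)/4770 = -6.8735e-04; σ = Eε = 71700 · -6.8735e-04 = -49.28 MPa.

-49.3 MPa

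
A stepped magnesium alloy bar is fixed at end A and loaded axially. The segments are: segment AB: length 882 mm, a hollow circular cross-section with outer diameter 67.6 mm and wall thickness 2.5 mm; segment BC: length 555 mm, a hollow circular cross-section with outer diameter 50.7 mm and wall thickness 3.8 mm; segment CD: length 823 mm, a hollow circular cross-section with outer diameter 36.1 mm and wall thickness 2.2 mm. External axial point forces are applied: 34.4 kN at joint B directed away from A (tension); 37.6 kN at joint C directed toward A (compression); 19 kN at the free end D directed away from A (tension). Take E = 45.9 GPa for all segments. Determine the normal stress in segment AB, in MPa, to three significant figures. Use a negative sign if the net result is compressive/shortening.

Internal axial forces (sectioning from the free end, tension +): N_CD = 19 kN, N_BC = -18.6 kN, N_AB = 15.8 kN.
A_AB = 511.3 mm².
σ_AB = N_AB/A_AB = 15800/511.3 = 30.9 MPa.

30.9 MPa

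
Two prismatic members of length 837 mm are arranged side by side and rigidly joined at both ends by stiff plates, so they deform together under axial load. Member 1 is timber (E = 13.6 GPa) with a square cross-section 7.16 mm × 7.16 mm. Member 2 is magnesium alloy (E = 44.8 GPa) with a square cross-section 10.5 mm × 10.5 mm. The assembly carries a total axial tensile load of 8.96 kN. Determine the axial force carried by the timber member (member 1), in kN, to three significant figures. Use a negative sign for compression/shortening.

A_1 = 51.27 mm².
A_2 = 110.2 mm².
Equal strain + equilibrium ⇒ each member carries load in proportion to AE: A₁E₁ = 697200 N, A₂E₂ = 4939000 N, ΣAE = 5636000 N.
F₁ = P·A₁E₁/ΣAE = 8960·697200/5636000 = 1108 N.

1.11 kN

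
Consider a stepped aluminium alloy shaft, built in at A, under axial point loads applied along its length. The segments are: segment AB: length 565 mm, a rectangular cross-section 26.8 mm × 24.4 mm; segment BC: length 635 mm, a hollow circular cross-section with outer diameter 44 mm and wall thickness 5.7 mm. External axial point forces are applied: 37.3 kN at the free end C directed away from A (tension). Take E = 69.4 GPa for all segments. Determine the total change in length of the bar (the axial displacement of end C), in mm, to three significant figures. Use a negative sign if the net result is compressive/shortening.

0.962 mm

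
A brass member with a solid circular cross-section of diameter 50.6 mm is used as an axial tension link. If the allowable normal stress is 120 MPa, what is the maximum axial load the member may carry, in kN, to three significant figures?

A = 2011 mm².
P_max = σ_allow · A = 120 · 2011 = 241300 N = 241.3 kN.

241 kN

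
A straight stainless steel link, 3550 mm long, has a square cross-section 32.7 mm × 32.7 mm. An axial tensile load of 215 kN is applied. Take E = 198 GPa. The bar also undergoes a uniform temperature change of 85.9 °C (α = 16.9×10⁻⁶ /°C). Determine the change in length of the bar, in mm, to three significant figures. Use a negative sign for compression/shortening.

8.76 mm

A = 1069 mm².
δ_mech = NL/(AE) = 215000·3550/(1069·198000) = 3.605 mm.
δ_thermal = αLΔT = 16.9e-6·3550·85.9 = 5.154 mm.
δ = δ_mech + δ_thermal = 8.759 mm.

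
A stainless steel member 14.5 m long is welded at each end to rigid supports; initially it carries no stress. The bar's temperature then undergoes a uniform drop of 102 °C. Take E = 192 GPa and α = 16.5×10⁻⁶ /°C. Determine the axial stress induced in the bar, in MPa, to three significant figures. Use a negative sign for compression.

Free thermal expansion αLΔT = 16.5e-6 · 14500 · -102 = -24.4 mm.
The walls impose strain ε = −(-24.4)/14500 = 1.6830e-03; σ = Eε = 192000 · 1.6830e-03 = 323.1 MPa.

323 MPa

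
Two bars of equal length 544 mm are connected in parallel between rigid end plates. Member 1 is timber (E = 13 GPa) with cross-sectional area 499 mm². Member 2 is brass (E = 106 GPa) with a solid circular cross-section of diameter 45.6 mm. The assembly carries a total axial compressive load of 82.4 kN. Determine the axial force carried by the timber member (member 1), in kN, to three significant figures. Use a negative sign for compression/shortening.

A_2 = 1633 mm².
Equal strain + equilibrium ⇒ each member carries load in proportion to AE: A₁E₁ = 6487000 N, A₂E₂ = 173100000 N, ΣAE = 179600000 N.
F₁ = P·A₁E₁/ΣAE = -82400·6487000/179600000 = -2976 N.

-2.98 kN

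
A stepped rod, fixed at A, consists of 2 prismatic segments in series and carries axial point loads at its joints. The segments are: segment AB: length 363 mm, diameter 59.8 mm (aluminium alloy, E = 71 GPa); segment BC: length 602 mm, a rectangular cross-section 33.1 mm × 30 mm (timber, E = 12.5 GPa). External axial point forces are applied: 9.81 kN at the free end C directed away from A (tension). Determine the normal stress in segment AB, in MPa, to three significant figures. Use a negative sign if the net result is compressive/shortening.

3.49 MPa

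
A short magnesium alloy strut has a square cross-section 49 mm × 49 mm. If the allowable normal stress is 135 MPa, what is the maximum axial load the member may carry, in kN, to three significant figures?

324 kN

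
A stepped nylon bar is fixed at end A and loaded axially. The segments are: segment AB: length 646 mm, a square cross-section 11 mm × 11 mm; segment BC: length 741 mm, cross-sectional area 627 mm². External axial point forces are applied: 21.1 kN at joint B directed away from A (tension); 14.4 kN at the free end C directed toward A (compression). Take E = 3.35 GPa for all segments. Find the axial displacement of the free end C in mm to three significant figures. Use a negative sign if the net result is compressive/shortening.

5.60 mm

Internal axial forces (sectioning from the free end, tension +): N_BC = -14.4 kN, N_AB = 6.7 kN.
A_AB = 121 mm².
δ_AB = 6700·646/(121·3350) = 10.68 mm
δ_BC = -14400·741/(627·3350) = -5.08 mm
δ = Σδ_i = 5.598 mm.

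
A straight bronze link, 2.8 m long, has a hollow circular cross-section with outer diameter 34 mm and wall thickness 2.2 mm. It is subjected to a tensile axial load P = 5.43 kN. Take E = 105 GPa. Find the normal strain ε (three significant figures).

A = 219.8 mm².
σ = N/A = 24.71 MPa; ε = σ/E = 24.71/105000 = 2.353e-04.

2.35e-04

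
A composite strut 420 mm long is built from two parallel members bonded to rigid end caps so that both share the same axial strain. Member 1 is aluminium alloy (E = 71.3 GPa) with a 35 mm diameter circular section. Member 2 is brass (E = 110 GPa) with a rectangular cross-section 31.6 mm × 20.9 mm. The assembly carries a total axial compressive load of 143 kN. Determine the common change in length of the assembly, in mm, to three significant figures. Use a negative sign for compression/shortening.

A_1 = 962.1 mm².
A_2 = 660.4 mm².
Equal strain + equilibrium ⇒ each member carries load in proportion to AE: A₁E₁ = 68600000 N, A₂E₂ = 72650000 N, ΣAE = 141200000 N.
δ = PL/ΣAE = -143000·420/141200000 = -0.4252 mm.

-0.425 mm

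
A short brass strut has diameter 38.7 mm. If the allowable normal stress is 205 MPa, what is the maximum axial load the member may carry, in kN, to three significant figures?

241 kN

A = 1176 mm².
P_max = σ_allow · A = 205 · 1176 = 241100 N = 241.1 kN.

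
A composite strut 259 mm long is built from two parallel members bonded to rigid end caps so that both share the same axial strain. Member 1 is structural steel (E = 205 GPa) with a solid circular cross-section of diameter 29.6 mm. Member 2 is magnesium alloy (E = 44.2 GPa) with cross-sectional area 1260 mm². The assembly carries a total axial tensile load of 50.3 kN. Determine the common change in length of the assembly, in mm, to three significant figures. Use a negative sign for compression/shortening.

A_1 = 688.1 mm².
Equal strain + equilibrium ⇒ each member carries load in proportion to AE: A₁E₁ = 141100000 N, A₂E₂ = 55690000 N, ΣAE = 196800000 N.
δ = PL/ΣAE = 50300·259/196800000 = 0.06621 mm.

0.0662 mm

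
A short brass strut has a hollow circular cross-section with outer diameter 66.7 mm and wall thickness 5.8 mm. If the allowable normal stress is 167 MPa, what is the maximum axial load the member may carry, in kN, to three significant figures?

A = 1110 mm².
P_max = σ_allow · A = 167 · 1110 = 185300 N = 185.3 kN.

185 kN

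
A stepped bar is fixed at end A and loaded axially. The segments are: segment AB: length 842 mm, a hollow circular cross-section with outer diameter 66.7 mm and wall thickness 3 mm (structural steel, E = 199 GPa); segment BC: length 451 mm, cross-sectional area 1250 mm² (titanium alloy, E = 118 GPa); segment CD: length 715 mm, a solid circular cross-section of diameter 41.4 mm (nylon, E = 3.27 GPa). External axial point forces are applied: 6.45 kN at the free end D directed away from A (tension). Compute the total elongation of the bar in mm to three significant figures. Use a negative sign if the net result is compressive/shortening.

Internal axial forces (sectioning from the free end, tension +): N_CD = 6.45 kN, N_BC = 6.45 kN, N_AB = 6.45 kN.
A_AB = 600.4 mm².
A_CD = 1346 mm².
δ_AB = 6450·842/(600.4·199000) = 0.04546 mm
δ_BC = 6450·451/(1250·118000) = 0.01972 mm
δ_CD = 6450·715/(1346·3270) = 1.048 mm
δ = Σδ_i = 1.113 mm.

1.11 mm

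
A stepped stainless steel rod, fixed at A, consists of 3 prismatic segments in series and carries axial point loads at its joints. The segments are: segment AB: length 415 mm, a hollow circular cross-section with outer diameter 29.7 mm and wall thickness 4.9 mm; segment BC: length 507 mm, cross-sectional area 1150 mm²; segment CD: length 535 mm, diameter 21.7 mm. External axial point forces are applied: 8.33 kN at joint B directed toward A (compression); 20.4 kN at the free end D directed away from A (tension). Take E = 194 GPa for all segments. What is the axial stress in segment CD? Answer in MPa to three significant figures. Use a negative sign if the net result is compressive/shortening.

55.2 MPa

Internal axial forces (sectioning from the free end, tension +): N_CD = 20.4 kN, N_BC = 20.4 kN, N_AB = 12.07 kN.
A_CD = 369.8 mm².
σ_CD = N_CD/A_CD = 20400/369.8 = 55.16 MPa.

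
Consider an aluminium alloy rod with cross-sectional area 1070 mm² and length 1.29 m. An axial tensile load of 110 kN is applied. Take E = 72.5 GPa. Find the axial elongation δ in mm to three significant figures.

δ_mech = NL/(AE) = 110000·1290/(1070·72500) = 1.829 mm.

1.83 mm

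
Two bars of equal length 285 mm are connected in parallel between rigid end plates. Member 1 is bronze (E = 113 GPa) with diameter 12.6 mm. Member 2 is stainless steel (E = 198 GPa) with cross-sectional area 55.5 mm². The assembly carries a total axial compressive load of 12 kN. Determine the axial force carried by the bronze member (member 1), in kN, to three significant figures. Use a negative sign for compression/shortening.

-6.74 kN

A_1 = 124.7 mm².
Equal strain + equilibrium ⇒ each member carries load in proportion to AE: A₁E₁ = 14090000 N, A₂E₂ = 10990000 N, ΣAE = 25080000 N.
F₁ = P·A₁E₁/ΣAE = -12000·14090000/25080000 = -6742 N.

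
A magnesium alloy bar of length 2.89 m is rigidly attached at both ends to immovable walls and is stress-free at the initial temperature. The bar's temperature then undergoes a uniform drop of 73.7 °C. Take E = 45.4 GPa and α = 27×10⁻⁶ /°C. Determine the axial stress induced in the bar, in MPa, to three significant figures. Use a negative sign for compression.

Free thermal expansion αLΔT = 27e-6 · 2890 · -73.7 = -5.751 mm.
The walls impose strain ε = −(-5.751)/2890 = 1.9899e-03; σ = Eε = 45400 · 1.9899e-03 = 90.34 MPa.

90.3 MPa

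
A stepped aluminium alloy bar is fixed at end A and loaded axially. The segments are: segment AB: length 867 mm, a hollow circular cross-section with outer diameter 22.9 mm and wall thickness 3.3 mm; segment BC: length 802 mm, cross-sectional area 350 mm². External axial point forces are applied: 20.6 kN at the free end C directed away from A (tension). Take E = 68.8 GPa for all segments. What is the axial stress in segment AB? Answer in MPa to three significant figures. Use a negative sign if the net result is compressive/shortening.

Internal axial forces (sectioning from the free end, tension +): N_BC = 20.6 kN, N_AB = 20.6 kN.
A_AB = 203.2 mm².
σ_AB = N_AB/A_AB = 20600/203.2 = 101.4 MPa.

101 MPa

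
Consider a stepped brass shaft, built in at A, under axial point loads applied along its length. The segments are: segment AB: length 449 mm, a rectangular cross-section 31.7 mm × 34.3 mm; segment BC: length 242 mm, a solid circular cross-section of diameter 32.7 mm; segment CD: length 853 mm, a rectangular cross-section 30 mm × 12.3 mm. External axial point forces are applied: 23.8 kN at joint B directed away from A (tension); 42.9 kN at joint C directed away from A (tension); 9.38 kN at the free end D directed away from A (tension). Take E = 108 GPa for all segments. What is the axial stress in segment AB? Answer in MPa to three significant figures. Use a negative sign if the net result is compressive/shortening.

Internal axial forces (sectioning from the free end, tension +): N_CD = 9.38 kN, N_BC = 52.28 kN, N_AB = 76.08 kN.
A_AB = 1087 mm².
σ_AB = N_AB/A_AB = 76080/1087 = 69.97 MPa.

70.0 MPa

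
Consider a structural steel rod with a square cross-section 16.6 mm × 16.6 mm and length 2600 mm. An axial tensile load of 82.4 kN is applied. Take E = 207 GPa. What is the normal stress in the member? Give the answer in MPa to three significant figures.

A = 275.6 mm².
σ = N/A = 82400/275.6 = 299 MPa.

299 MPa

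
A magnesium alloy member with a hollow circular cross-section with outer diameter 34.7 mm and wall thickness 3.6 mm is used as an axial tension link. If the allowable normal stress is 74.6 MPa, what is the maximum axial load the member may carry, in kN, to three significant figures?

A = 351.7 mm².
P_max = σ_allow · A = 74.6 · 351.7 = 26240 N = 26.24 kN.

26.2 kN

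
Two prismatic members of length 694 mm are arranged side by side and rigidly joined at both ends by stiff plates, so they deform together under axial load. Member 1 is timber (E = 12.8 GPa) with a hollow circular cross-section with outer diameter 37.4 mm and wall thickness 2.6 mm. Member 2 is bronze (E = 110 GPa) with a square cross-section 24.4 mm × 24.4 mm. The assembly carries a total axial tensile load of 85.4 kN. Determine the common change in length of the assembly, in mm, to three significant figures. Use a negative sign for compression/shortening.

0.857 mm

A_1 = 284.3 mm².
A_2 = 595.4 mm².
Equal strain + equilibrium ⇒ each member carries load in proportion to AE: A₁E₁ = 3638000 N, A₂E₂ = 65490000 N, ΣAE = 69130000 N.
δ = PL/ΣAE = 85400·694/69130000 = 0.8574 mm.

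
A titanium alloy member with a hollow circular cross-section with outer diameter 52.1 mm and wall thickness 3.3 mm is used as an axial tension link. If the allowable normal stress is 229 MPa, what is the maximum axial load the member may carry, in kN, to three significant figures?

A = 505.9 mm².
P_max = σ_allow · A = 229 · 505.9 = 115900 N = 115.9 kN.

116 kN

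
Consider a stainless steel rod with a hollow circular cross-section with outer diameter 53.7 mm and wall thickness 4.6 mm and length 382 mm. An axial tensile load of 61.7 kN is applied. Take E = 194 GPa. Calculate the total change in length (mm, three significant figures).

0.171 mm

A = 709.6 mm².
δ_mech = NL/(AE) = 61700·382/(709.6·194000) = 0.1712 mm.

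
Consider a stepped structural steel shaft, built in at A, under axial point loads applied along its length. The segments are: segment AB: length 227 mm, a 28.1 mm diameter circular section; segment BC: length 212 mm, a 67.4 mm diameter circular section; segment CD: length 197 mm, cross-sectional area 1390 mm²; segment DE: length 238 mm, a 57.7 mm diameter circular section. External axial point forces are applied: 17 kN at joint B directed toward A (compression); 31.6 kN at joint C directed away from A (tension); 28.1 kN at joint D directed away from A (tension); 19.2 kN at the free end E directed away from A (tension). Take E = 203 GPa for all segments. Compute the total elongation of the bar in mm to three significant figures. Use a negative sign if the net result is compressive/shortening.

0.176 mm

Internal axial forces (sectioning from the free end, tension +): N_DE = 19.2 kN, N_CD = 47.3 kN, N_BC = 78.9 kN, N_AB = 61.9 kN.
A_AB = 620.2 mm².
A_BC = 3568 mm².
A_DE = 2615 mm².
δ_AB = 61900·227/(620.2·203000) = 0.1116 mm
δ_BC = 78900·212/(3568·203000) = 0.02309 mm
δ_CD = 47300·197/(1390·203000) = 0.03302 mm
δ_DE = 19200·238/(2615·203000) = 0.008609 mm
δ = Σδ_i = 0.1763 mm.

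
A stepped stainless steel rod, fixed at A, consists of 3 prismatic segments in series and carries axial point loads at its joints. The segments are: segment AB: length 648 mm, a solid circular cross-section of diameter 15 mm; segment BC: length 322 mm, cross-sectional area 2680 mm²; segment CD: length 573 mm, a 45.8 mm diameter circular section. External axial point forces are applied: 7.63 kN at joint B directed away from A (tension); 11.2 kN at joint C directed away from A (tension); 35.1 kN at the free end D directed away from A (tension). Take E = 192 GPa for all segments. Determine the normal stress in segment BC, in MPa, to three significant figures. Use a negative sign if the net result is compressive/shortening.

17.3 MPa

Internal axial forces (sectioning from the free end, tension +): N_CD = 35.1 kN, N_BC = 46.3 kN, N_AB = 53.93 kN.
σ_BC = N_BC/A_BC = 46300/2680 = 17.28 MPa.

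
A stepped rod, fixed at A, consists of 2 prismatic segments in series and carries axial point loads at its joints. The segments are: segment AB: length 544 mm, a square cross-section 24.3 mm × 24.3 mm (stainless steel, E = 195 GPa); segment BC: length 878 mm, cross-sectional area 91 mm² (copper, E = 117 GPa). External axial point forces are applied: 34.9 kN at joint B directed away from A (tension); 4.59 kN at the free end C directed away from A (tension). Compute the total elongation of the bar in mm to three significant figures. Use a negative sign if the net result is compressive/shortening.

Internal axial forces (sectioning from the free end, tension +): N_BC = 4.59 kN, N_AB = 39.49 kN.
A_AB = 590.5 mm².
δ_AB = 39490·544/(590.5·195000) = 0.1866 mm
δ_BC = 4590·878/(91·117000) = 0.3785 mm
δ = Σδ_i = 0.5651 mm.

0.565 mm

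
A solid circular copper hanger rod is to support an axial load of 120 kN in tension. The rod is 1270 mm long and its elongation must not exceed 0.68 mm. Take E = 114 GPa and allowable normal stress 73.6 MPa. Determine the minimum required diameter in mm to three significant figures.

50.0 mm

Required area A ≥ P/σ_allow = 120000/73.6 = 1630 mm².
For a solid circular section, d ≥ √(4A/π) = 45.56 mm.
Elongation limit: A ≥ PL/(Eδ_allow) = 120000·1270/(114000·0.68) = 1966 mm² ⇒ d ≥ 50.03 mm.
The elongation limit governs.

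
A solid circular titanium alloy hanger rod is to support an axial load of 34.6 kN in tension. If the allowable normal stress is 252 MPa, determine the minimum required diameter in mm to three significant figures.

13.2 mm

Required area A ≥ P/σ_allow = 34600/252 = 137.3 mm².
For a solid circular section, d ≥ √(4A/π) = 13.22 mm.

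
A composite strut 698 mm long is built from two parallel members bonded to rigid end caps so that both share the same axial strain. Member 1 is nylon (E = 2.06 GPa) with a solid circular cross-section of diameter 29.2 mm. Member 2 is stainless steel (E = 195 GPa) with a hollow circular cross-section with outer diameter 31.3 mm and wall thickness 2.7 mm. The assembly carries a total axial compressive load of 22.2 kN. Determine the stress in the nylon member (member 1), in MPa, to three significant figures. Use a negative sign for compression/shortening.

-0.939 MPa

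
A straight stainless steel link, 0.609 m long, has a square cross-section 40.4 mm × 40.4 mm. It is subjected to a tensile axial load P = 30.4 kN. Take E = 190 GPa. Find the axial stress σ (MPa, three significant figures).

18.6 MPa

A = 1632 mm².
σ = N/A = 30400/1632 = 18.63 MPa.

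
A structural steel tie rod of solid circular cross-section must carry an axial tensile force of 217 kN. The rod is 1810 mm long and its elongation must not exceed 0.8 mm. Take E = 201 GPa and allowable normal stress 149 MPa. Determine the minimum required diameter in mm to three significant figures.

Required area A ≥ P/σ_allow = 217000/149 = 1456 mm².
For a solid circular section, d ≥ √(4A/π) = 43.06 mm.
Elongation limit: A ≥ PL/(Eδ_allow) = 217000·1810/(201000·0.8) = 2443 mm² ⇒ d ≥ 55.77 mm.
The elongation limit governs.

55.8 mm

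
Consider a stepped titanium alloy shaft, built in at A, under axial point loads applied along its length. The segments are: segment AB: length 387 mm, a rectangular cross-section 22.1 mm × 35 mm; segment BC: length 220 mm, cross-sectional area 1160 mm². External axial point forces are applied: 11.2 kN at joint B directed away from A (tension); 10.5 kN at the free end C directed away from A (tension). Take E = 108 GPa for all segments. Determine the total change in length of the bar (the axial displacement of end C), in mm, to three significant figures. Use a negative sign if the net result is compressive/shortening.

0.119 mm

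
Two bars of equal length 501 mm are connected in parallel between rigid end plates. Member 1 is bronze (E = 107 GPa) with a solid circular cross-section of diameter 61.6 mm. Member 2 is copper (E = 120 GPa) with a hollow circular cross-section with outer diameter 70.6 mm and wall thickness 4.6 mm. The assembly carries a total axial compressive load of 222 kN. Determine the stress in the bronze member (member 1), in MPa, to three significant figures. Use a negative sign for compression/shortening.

-54.8 MPa

A_1 = 2980 mm².
A_2 = 953.8 mm².
Equal strain + equilibrium ⇒ each member carries load in proportion to AE: A₁E₁ = 318900000 N, A₂E₂ = 114500000 N, ΣAE = 433300000 N.
σ₁ = P·E₁/ΣAE = -222000·107000/433300000 = -54.82 MPa.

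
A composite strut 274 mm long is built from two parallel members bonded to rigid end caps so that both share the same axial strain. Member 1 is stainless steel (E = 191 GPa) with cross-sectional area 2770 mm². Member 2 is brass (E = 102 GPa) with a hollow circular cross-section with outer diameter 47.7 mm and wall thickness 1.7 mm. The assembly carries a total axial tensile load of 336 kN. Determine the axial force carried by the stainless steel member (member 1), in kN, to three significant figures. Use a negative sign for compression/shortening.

321 kN

A_2 = 245.7 mm².
Equal strain + equilibrium ⇒ each member carries load in proportion to AE: A₁E₁ = 529100000 N, A₂E₂ = 25060000 N, ΣAE = 554100000 N.
F₁ = P·A₁E₁/ΣAE = 336000·529100000/554100000 = 320800 N.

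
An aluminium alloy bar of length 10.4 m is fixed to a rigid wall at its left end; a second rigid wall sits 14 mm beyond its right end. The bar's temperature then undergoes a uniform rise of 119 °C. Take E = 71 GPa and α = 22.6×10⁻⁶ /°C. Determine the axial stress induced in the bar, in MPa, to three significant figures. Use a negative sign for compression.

Free thermal expansion αLΔT = 22.6e-6 · 10400 · 119 = 27.97 mm.
The walls engage after the gap closes; constrained expansion = 27.97 − 14 = 13.97 mm.
The walls impose strain ε = −(13.97)/10400 = -1.3432e-03; σ = Eε = 71000 · -1.3432e-03 = -95.37 MPa.

-95.4 MPa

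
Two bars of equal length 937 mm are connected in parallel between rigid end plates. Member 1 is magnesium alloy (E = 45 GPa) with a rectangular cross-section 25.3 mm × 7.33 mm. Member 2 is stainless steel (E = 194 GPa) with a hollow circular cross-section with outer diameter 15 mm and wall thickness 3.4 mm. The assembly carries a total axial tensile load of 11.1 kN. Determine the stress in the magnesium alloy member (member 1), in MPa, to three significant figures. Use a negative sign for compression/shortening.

A_1 = 185.4 mm².
A_2 = 123.9 mm².
Equal strain + equilibrium ⇒ each member carries load in proportion to AE: A₁E₁ = 8345000 N, A₂E₂ = 24040000 N, ΣAE = 32380000 N.
σ₁ = P·E₁/ΣAE = 11100·45000/32380000 = 15.42 MPa.

15.4 MPa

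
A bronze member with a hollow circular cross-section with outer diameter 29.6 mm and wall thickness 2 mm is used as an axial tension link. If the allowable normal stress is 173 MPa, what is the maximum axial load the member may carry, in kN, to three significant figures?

30.0 kN

A = 173.4 mm².
P_max = σ_allow · A = 173 · 173.4 = 30000 N = 30 kN.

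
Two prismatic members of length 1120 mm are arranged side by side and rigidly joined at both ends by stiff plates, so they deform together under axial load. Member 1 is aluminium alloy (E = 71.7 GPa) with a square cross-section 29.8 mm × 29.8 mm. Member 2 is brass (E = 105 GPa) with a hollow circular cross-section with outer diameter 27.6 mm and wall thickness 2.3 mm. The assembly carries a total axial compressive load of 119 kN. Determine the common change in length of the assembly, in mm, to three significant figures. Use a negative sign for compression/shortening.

-1.61 mm

A_1 = 888 mm².
A_2 = 182.8 mm².
Equal strain + equilibrium ⇒ each member carries load in proportion to AE: A₁E₁ = 63670000 N, A₂E₂ = 19190000 N, ΣAE = 82870000 N.
δ = PL/ΣAE = -119000·1120/82870000 = -1.608 mm.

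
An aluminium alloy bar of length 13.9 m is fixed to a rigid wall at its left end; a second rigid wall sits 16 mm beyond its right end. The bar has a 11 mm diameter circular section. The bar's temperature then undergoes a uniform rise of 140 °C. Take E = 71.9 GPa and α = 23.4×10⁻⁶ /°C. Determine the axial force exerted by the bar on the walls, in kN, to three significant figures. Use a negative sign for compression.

Free thermal expansion αLΔT = 23.4e-6 · 13900 · 140 = 45.54 mm.
The walls engage after the gap closes; constrained expansion = 45.54 − 16 = 29.54 mm.
The walls impose strain ε = −(29.54)/13900 = -2.1249e-03; σ = Eε = 71900 · -2.1249e-03 = -152.8 MPa.
Wall reaction R = σ·A = -152.8·95.03 = -14520 N = -14.52 kN.

-14.5 kN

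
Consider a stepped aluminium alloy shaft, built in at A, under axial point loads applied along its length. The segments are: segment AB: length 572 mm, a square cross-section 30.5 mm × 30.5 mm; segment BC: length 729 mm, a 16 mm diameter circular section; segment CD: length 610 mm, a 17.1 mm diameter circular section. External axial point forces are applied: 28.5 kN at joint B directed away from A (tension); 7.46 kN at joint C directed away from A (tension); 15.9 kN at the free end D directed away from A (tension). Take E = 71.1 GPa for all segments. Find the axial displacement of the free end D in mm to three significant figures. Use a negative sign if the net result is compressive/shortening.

2.23 mm

Internal axial forces (sectioning from the free end, tension +): N_CD = 15.9 kN, N_BC = 23.36 kN, N_AB = 51.86 kN.
A_AB = 930.2 mm².
A_BC = 201.1 mm².
A_CD = 229.7 mm².
δ_AB = 51860·572/(930.2·71100) = 0.4485 mm
δ_BC = 23360·729/(201.1·71100) = 1.191 mm
δ_CD = 15900·610/(229.7·71100) = 0.594 mm
δ = Σδ_i = 2.234 mm.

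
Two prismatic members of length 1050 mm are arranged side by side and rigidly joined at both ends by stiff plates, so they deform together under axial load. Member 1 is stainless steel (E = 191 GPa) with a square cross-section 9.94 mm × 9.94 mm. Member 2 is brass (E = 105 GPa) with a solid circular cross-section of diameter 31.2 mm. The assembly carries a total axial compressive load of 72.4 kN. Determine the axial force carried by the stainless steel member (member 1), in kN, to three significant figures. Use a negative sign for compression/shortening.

A_1 = 98.8 mm².
A_2 = 764.5 mm².
Equal strain + equilibrium ⇒ each member carries load in proportion to AE: A₁E₁ = 18870000 N, A₂E₂ = 80280000 N, ΣAE = 99150000 N.
F₁ = P·A₁E₁/ΣAE = -72400·18870000/99150000 = -13780 N.

-13.8 kN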